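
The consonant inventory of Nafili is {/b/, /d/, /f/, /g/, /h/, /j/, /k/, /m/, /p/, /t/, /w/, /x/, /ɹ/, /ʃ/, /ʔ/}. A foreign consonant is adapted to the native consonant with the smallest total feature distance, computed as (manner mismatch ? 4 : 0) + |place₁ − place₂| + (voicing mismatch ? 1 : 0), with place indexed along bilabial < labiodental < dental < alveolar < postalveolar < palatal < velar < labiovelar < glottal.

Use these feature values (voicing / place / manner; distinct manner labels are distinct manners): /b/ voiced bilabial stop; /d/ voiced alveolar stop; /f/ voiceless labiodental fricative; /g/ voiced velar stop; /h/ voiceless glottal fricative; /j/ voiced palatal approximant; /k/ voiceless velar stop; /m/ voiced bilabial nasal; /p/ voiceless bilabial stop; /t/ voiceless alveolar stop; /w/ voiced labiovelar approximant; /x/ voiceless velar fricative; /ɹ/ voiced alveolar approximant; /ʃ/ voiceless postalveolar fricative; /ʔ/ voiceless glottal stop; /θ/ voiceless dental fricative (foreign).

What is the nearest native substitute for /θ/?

/f/ is closest: same manner (fricative), place distance 1 (dental→labiodental), same voicing; total 1. Next closest is /ʃ/ at distance 2.

f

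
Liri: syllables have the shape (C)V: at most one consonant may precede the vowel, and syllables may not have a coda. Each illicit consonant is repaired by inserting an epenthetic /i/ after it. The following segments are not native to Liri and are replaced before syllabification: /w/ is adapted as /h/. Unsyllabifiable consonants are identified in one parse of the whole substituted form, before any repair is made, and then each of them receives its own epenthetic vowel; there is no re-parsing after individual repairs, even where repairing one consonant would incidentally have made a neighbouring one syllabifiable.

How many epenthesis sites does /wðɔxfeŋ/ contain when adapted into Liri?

After substitution the input is /hðɔxfeŋ/.
The unsyllabifiable consonants are /h/, /x/, /ŋ/; each receives one epenthetic vowel.

3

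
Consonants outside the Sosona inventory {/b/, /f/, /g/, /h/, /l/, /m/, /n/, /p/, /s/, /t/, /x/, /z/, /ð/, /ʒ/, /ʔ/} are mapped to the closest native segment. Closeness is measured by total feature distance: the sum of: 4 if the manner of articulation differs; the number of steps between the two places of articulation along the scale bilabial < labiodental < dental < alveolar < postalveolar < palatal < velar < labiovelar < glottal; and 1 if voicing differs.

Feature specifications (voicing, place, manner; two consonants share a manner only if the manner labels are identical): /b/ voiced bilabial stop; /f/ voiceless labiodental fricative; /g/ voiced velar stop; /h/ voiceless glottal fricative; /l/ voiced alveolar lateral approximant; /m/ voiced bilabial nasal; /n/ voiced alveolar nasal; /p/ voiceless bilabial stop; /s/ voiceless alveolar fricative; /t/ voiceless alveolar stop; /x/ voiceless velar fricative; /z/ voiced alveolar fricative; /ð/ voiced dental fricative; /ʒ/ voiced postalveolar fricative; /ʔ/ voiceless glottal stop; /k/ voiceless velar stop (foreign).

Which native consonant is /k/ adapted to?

/g/ is closest: same manner (stop), place distance 0 (velar→velar), voicing differs (+1); total 1. Next closest is /ʔ/ at distance 2.

g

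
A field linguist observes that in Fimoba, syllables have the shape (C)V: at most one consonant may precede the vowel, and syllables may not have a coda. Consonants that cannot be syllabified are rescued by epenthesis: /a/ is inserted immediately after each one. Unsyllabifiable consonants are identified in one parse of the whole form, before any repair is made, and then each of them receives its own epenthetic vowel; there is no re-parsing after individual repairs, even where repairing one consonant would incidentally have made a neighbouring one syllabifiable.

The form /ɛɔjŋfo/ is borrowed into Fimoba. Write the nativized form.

Under (C)V, the unsyllabifiable consonants are /j/, /ŋ/ (no codas are permitted; onsets are limited to one consonant).
Epenthesis after each stranded consonant: /j/ → /ja/, /ŋ/ → /ŋa/.

ɛɔjaŋafo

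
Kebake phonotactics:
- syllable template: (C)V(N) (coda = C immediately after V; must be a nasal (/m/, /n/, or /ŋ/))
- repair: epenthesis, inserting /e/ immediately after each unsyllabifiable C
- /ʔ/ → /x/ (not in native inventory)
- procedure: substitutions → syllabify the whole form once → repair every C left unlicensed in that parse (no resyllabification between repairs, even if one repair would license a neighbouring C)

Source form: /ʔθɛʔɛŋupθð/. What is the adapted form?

xeθɛxɛŋupeθeðe

Substitution: /ʔ/ → /x/, giving /xθɛxɛŋupθð/.
The consonants /x/, /p/, /θ/, /ð/ cannot be parsed into a legal (C)V(N) syllable (only a nasal (/m/, /n/, or /ŋ/) is licensed in coda position; onsets are limited to one consonant).
Each unlicensed consonant becomes the onset of a new syllable: /x/ → /xe/, /p/ → /pe/, /θ/ → /θe/, /ð/ → /ðe/.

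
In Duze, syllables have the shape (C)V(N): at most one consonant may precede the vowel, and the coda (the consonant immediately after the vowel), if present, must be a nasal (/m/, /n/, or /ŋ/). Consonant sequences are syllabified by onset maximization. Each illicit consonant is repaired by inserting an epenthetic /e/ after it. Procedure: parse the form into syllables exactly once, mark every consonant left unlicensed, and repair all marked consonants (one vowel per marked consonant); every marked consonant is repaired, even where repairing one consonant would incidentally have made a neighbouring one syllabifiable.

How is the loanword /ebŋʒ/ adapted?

ebeŋeʒe

Under (C)V(N), the unsyllabifiable consonants are /b/, /ŋ/, /ʒ/ (only a nasal (/m/, /n/, or /ŋ/) is licensed in coda position; onsets are limited to one consonant).
Each unlicensed consonant becomes the onset of a new syllable: /b/ → /be/, /ŋ/ → /ŋe/, /ʒ/ → /ʒe/.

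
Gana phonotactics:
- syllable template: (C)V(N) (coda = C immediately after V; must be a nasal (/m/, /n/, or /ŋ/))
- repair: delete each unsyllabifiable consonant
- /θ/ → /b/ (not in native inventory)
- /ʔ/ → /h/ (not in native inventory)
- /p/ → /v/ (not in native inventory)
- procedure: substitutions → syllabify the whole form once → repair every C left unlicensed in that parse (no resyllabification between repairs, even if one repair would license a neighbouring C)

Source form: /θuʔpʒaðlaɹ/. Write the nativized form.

Substitution: /θ/ → /b/, /ʔ/ → /h/, /p/ → /v/, giving /buhvʒaðlaɹ/.
The consonants /h/, /v/, /ð/, /ɹ/ cannot be parsed into a legal (C)V(N) syllable (only a nasal (/m/, /n/, or /ŋ/) is licensed in coda position; onsets are limited to one consonant).
Deletion applies to /h/, /v/, /ð/, /ɹ/.

buʒala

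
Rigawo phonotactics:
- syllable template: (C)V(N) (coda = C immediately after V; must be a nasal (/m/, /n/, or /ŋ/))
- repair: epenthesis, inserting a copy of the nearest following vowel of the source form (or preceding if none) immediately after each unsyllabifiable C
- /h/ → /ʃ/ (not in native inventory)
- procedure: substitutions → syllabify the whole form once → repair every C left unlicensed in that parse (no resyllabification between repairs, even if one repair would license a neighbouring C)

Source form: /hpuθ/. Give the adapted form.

ʃupuθu

Substitution: /h/ → /ʃ/, giving /ʃpuθ/.
Syllabifying with onset maximization leaves /ʃ/, /θ/ stranded (only a nasal (/m/, /n/, or /ŋ/) is licensed in coda position; onsets are limited to one consonant).
Each unlicensed consonant becomes the onset of a new syllable: /ʃ/ → /ʃu/, /θ/ → /θu/.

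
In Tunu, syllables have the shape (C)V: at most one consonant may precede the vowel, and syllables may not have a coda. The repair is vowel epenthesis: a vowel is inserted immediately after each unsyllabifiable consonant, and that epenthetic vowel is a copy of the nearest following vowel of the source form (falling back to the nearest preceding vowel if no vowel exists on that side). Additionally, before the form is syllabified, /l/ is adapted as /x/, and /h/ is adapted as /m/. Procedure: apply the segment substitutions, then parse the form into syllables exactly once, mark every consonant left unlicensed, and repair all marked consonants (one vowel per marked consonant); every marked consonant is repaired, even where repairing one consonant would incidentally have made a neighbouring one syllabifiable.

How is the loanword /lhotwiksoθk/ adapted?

Substitution: /l/ → /x/, /h/ → /m/, giving /xmotwiksoθk/.
Under (C)V, the unsyllabifiable consonants are /x/, /t/, /k/, /θ/, /k/ (no codas are permitted; onsets are limited to one consonant).
Epenthesis after each stranded consonant: /x/ → /xo/, /t/ → /ti/, /k/ → /ko/, /θ/ → /θo/, /k/ → /ko/.

xomotiwikosoθoko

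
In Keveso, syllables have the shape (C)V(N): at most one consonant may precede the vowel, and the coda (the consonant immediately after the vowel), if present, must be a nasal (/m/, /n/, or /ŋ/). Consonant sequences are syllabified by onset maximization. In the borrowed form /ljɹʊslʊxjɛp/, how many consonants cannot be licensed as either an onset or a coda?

5

The consonants /l/, /j/, /s/, /x/, /p/ cannot be parsed into a legal (C)V(N) syllable (only a nasal (/m/, /n/, or /ŋ/) is licensed in coda position; onsets are limited to one consonant).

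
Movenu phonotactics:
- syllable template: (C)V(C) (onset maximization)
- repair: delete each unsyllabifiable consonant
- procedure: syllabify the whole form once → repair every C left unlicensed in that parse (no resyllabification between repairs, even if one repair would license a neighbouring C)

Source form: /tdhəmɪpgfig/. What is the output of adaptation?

həmɪpfig

The consonants /t/, /d/, /g/ cannot be parsed into a legal (C)V(C) syllable (at most one coda consonant is licensed; onsets are limited to one consonant).
Deleting the stranded consonants removes /t/, /d/, /g/.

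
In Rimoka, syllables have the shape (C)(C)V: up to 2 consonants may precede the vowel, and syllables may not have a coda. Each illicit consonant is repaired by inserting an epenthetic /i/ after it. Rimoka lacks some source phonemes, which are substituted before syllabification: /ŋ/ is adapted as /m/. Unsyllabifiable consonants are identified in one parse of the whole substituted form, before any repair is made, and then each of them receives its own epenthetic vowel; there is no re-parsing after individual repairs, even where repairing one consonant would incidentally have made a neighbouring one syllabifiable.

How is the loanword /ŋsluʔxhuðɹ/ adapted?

Substitution: /ŋ/ → /m/, giving /msluʔxhuðɹ/.
Under (C)(C)V, the unsyllabifiable consonants are /m/, /ʔ/, /ð/, /ɹ/ (no codas are permitted; onsets may contain at most 2 consonants).
Epenthesis after each stranded consonant: /m/ → /mi/, /ʔ/ → /ʔi/, /ð/ → /ði/, /ɹ/ → /ɹi/.

misluʔixhuðiɹi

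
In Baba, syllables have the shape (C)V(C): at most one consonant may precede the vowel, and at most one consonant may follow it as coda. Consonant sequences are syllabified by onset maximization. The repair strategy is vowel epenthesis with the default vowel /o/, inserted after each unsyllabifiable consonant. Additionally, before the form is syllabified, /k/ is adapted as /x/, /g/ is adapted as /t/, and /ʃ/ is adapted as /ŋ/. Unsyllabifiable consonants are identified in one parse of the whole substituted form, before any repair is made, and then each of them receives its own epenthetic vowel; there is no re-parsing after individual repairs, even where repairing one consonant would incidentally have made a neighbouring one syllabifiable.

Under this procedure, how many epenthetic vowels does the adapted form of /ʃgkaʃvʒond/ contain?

4

After substitution the input is /ŋtxaŋvʒond/.
The unsyllabifiable consonants are /ŋ/, /t/, /v/, /d/; each receives one epenthetic vowel.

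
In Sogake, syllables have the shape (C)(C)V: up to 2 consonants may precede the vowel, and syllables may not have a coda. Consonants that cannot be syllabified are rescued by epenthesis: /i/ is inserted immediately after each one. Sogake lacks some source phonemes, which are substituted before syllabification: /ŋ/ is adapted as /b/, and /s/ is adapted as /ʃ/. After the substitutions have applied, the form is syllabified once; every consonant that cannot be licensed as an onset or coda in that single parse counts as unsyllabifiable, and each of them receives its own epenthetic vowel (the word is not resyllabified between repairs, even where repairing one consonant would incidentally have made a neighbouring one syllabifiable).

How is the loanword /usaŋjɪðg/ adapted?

uʃabjɪðigi

Substitution: /s/ → /ʃ/, /ŋ/ → /b/, giving /uʃabjɪðg/.
Syllabifying with onset maximization leaves /ð/, /g/ stranded (no codas are permitted; onsets may contain at most 2 consonants).
Each unlicensed consonant becomes the onset of a new syllable: /ð/ → /ði/, /g/ → /gi/.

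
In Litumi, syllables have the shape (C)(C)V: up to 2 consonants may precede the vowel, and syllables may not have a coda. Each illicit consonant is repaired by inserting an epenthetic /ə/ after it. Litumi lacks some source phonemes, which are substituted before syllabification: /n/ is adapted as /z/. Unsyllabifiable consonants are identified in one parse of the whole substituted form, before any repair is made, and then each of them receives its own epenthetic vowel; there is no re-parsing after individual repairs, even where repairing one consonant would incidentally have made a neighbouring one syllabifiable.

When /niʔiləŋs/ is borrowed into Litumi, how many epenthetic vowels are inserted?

2

After substitution the input is /ziʔiləŋs/.
The unsyllabifiable consonants are /ŋ/, /s/; each receives one epenthetic vowel.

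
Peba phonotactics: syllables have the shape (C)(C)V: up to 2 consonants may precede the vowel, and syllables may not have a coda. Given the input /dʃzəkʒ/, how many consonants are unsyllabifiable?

3

The consonants /d/, /k/, /ʒ/ cannot be parsed into a legal (C)(C)V syllable (no codas are permitted; onsets may contain at most 2 consonants).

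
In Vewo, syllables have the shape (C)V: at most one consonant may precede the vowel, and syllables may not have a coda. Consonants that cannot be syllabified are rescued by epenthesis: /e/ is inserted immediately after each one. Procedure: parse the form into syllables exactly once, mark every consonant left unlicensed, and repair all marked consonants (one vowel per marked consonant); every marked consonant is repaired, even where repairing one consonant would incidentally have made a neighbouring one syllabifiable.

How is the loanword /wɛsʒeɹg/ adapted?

wɛseʒeɹege

The consonants /s/, /ɹ/, /g/ cannot be parsed into a legal (C)V syllable (no codas are permitted; onsets are limited to one consonant).
Inserting the epenthetic vowel yields /s/ → /se/, /ɹ/ → /ɹe/, /g/ → /ge/.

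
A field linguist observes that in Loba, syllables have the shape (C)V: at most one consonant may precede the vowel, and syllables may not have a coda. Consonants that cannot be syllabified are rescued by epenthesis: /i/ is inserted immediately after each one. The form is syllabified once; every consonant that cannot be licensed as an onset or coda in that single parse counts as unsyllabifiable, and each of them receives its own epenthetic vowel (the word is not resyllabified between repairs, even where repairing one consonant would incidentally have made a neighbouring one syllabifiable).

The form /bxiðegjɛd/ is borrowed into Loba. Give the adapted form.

bixiðegijɛdi

Syllabifying with onset maximization leaves /b/, /g/, /d/ stranded (no codas are permitted; onsets are limited to one consonant).
Epenthesis after each stranded consonant: /b/ → /bi/, /g/ → /gi/, /d/ → /di/.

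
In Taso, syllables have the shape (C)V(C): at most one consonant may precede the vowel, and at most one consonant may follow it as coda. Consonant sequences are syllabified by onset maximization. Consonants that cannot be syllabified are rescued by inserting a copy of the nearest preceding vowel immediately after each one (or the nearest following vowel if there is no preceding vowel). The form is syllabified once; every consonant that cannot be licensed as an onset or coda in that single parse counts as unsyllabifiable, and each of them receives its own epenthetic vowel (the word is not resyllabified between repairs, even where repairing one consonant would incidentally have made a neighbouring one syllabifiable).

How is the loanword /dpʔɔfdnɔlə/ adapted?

Under (C)V(C), the unsyllabifiable consonants are /d/, /p/, /d/ (at most one coda consonant is licensed; onsets are limited to one consonant).
Epenthesis after each stranded consonant: /d/ → /dɔ/, /p/ → /pɔ/, /d/ → /dɔ/.

dɔpɔʔɔfdɔnɔlə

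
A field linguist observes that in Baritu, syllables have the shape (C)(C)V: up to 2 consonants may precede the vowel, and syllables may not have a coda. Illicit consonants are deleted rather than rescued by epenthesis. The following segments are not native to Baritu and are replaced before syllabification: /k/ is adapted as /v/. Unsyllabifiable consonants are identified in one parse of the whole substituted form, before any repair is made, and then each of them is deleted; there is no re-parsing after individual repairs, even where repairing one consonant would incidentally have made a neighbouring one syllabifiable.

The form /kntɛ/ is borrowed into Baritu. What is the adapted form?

ntɛ

Substitution: /k/ → /v/, giving /vntɛ/.
The consonants /v/ cannot be parsed into a legal (C)(C)V syllable (no codas are permitted; onsets may contain at most 2 consonants).
Each unlicensed consonant is deleted: /v/.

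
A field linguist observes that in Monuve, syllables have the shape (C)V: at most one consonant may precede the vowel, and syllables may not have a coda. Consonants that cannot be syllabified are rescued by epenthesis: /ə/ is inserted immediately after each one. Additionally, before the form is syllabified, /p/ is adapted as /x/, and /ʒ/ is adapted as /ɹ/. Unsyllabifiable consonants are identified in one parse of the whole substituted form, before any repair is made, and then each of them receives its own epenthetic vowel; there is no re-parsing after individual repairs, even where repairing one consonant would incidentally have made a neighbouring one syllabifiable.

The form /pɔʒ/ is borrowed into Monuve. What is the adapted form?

Substitution: /p/ → /x/, /ʒ/ → /ɹ/, giving /xɔɹ/.
Syllabifying with onset maximization leaves /ɹ/ stranded (no codas are permitted; onsets are limited to one consonant).
Epenthesis after each stranded consonant: /ɹ/ → /ɹə/.

xɔɹə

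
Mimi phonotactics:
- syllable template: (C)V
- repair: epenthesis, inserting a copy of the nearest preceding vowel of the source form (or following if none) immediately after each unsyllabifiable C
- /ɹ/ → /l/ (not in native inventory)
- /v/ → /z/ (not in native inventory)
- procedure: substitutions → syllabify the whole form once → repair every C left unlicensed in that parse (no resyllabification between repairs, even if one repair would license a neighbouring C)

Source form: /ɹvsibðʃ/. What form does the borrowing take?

Substitution: /ɹ/ → /l/, /v/ → /z/, giving /lzsibðʃ/.
The consonants /l/, /z/, /b/, /ð/, /ʃ/ cannot be parsed into a legal (C)V syllable (no codas are permitted; onsets are limited to one consonant).
Each unlicensed consonant becomes the onset of a new syllable: /l/ → /li/, /z/ → /zi/, /b/ → /bi/, /ð/ → /ði/, /ʃ/ → /ʃi/.

lizisibiðiʃi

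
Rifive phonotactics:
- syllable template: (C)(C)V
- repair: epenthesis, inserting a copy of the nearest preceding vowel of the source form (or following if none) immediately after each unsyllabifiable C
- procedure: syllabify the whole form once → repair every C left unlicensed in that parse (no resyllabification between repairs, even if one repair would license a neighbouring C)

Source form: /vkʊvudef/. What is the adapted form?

vkʊvudefe

The consonants /f/ cannot be parsed into a legal (C)(C)V syllable (no codas are permitted; onsets may contain at most 2 consonants).
Inserting the epenthetic vowel yields /f/ → /fe/.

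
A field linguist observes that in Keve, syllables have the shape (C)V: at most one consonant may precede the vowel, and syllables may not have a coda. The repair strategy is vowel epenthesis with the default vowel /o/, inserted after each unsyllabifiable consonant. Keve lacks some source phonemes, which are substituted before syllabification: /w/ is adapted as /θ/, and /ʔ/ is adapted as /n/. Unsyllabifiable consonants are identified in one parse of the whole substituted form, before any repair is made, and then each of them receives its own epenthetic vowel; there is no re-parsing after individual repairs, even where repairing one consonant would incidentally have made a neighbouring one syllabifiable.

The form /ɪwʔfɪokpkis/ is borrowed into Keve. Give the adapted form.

Substitution: /w/ → /θ/, /ʔ/ → /n/, giving /ɪθnfɪokpkis/.
Syllabifying with onset maximization leaves /θ/, /n/, /k/, /p/, /s/ stranded (no codas are permitted; onsets are limited to one consonant).
Each unlicensed consonant becomes the onset of a new syllable: /θ/ → /θo/, /n/ → /no/, /k/ → /ko/, /p/ → /po/, /s/ → /so/.

ɪθonofɪokopokiso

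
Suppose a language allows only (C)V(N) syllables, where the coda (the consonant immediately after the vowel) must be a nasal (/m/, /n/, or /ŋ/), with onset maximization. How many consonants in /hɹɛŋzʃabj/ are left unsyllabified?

Under (C)V(N), the unsyllabifiable consonants are /h/, /z/, /b/, /j/ (only a nasal (/m/, /n/, or /ŋ/) is licensed in coda position; onsets are limited to one consonant).

4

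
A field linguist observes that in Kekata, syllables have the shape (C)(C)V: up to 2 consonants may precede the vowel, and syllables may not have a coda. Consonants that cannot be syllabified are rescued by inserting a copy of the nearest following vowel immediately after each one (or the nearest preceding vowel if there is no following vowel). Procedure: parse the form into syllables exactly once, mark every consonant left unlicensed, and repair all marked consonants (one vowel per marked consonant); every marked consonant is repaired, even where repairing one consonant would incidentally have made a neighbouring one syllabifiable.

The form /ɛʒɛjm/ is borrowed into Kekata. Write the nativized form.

The consonants /j/, /m/ cannot be parsed into a legal (C)(C)V syllable (no codas are permitted; onsets may contain at most 2 consonants).
Inserting the epenthetic vowel yields /j/ → /jɛ/, /m/ → /mɛ/.

ɛʒɛjɛmɛ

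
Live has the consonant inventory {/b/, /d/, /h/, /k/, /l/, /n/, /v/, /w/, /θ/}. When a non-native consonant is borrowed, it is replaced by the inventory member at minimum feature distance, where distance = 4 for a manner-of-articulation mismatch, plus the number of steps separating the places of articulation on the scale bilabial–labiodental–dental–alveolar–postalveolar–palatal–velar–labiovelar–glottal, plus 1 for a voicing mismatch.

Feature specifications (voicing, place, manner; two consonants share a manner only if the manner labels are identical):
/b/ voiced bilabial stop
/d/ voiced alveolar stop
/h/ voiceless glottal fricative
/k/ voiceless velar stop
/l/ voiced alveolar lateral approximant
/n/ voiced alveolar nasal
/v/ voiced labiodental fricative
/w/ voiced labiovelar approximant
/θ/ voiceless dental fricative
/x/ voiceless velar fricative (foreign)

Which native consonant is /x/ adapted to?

/h/ is closest: same manner (fricative), place distance 2 (velar→glottal), same voicing; total 2. Next closest is /k/ at distance 4.

h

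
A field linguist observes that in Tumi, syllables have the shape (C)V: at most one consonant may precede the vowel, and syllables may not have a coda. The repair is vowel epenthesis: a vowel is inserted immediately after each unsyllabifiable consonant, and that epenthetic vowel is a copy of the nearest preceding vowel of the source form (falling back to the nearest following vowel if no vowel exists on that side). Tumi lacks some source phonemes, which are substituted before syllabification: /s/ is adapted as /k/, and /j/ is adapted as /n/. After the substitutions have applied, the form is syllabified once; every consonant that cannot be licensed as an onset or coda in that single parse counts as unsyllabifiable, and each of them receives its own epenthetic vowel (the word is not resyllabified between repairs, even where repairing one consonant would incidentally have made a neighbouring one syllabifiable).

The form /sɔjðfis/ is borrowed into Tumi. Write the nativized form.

Substitution: /s/ → /k/, /j/ → /n/, giving /kɔnðfik/.
The consonants /n/, /ð/, /k/ cannot be parsed into a legal (C)V syllable (no codas are permitted; onsets are limited to one consonant).
Epenthesis after each stranded consonant: /n/ → /nɔ/, /ð/ → /ðɔ/, /k/ → /ki/.

kɔnɔðɔfiki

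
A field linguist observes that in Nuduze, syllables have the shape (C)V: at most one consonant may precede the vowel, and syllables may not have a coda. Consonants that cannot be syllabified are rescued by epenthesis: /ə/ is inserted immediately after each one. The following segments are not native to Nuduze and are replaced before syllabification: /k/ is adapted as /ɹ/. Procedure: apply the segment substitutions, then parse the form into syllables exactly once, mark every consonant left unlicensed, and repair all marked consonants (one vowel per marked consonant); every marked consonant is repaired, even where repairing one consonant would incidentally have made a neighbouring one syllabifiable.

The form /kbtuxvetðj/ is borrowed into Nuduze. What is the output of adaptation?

ɹəbətuxəvetəðəjə

Substitution: /k/ → /ɹ/, giving /ɹbtuxvetðj/.
The consonants /ɹ/, /b/, /x/, /t/, /ð/, /j/ cannot be parsed into a legal (C)V syllable (no codas are permitted; onsets are limited to one consonant).
Inserting the epenthetic vowel yields /ɹ/ → /ɹə/, /b/ → /bə/, /x/ → /xə/, /t/ → /tə/, /ð/ → /ðə/, /j/ → /jə/.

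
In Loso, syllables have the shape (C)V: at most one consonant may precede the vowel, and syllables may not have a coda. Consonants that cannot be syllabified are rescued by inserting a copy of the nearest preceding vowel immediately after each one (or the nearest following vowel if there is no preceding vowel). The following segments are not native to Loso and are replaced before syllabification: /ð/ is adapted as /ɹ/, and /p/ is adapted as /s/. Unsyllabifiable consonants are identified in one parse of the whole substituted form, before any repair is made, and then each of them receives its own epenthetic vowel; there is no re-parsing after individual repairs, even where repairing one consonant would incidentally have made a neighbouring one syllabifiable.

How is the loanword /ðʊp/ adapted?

ɹʊsʊ

Substitution: /ð/ → /ɹ/, /p/ → /s/, giving /ɹʊs/.
Under (C)V, the unsyllabifiable consonants are /s/ (no codas are permitted; onsets are limited to one consonant).
Epenthesis after each stranded consonant: /s/ → /sʊ/.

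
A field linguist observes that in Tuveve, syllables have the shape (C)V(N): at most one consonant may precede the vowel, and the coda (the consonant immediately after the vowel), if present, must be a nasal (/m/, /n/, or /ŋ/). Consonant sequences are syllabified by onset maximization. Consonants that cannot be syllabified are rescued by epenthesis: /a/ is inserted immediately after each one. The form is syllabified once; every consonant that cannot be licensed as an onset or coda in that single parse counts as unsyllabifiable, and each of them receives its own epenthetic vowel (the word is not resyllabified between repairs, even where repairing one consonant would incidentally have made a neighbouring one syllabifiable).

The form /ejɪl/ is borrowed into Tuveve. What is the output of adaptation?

Under (C)V(N), the unsyllabifiable consonants are /l/ (only a nasal (/m/, /n/, or /ŋ/) is licensed in coda position; onsets are limited to one consonant).
Epenthesis after each stranded consonant: /l/ → /la/.

ejɪla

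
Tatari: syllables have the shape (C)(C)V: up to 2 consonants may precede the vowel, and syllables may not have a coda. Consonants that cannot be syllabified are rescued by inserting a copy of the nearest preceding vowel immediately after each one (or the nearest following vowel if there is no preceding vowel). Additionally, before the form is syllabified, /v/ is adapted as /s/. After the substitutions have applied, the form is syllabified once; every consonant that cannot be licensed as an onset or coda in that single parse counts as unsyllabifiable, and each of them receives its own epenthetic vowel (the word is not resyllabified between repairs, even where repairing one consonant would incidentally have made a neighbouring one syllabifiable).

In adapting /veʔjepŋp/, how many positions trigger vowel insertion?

3

After substitution the input is /seʔjepŋp/.
The unsyllabifiable consonants are /p/, /ŋ/, /p/; each receives one epenthetic vowel.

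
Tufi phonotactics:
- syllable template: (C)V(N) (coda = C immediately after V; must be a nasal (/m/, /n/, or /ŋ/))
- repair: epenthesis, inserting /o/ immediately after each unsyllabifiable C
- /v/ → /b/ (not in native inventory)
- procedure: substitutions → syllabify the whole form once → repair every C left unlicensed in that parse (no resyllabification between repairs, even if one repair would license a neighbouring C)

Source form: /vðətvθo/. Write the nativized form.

Substitution: /v/ → /b/, giving /bðətbθo/.
The consonants /b/, /t/, /b/ cannot be parsed into a legal (C)V(N) syllable (only a nasal (/m/, /n/, or /ŋ/) is licensed in coda position; onsets are limited to one consonant).
Each unlicensed consonant becomes the onset of a new syllable: /b/ → /bo/, /t/ → /to/, /b/ → /bo/.

boðətoboθo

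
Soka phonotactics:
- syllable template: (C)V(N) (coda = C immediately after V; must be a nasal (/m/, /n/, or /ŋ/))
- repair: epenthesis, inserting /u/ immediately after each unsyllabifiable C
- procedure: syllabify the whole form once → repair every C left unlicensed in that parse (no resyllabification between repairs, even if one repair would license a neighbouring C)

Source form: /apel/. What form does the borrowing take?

Syllabifying with onset maximization leaves /l/ stranded (only a nasal (/m/, /n/, or /ŋ/) is licensed in coda position; onsets are limited to one consonant).
Inserting the epenthetic vowel yields /l/ → /lu/.

apelu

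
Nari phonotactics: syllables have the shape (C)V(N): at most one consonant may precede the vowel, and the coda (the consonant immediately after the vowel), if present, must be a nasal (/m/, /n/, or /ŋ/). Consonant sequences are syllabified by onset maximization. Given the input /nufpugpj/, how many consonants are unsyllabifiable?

Under (C)V(N), the unsyllabifiable consonants are /f/, /g/, /p/, /j/ (only a nasal (/m/, /n/, or /ŋ/) is licensed in coda position; onsets are limited to one consonant).

4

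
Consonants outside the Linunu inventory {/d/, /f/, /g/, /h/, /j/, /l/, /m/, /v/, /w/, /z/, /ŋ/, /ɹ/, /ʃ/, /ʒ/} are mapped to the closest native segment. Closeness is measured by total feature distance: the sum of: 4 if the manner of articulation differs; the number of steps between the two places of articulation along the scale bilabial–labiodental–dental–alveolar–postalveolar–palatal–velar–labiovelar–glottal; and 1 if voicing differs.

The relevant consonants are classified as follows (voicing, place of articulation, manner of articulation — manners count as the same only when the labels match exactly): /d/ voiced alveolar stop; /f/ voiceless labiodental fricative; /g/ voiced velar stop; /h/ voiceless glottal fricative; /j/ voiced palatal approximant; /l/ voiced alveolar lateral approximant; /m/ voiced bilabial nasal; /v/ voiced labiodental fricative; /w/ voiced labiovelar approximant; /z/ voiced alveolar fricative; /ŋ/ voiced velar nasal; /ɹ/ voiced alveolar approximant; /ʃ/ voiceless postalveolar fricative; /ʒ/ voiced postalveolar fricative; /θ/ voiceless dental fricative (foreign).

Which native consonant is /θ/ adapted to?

f

/f/ is closest: same manner (fricative), place distance 1 (dental→labiodental), same voicing; total 1. Next closest is /v/ at distance 2.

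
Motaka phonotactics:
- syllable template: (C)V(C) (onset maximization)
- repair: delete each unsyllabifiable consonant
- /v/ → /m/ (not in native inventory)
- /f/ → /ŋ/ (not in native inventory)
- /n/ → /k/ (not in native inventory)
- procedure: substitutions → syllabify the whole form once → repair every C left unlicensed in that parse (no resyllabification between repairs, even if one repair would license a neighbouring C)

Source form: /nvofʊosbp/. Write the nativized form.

Substitution: /n/ → /k/, /v/ → /m/, /f/ → /ŋ/, giving /kmoŋʊosbp/.
Under (C)V(C), the unsyllabifiable consonants are /k/, /b/, /p/ (at most one coda consonant is licensed; onsets are limited to one consonant).
Each unlicensed consonant is deleted: /k/, /b/, /p/.

moŋʊos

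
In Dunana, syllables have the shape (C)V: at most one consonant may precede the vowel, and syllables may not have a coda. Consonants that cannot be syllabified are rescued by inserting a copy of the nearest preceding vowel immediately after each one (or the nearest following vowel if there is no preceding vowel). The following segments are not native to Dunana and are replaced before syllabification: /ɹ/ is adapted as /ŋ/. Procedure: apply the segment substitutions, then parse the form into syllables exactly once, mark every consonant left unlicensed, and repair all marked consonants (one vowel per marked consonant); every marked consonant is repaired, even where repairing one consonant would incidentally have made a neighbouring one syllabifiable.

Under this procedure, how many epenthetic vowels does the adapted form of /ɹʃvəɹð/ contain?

4

After substitution the input is /ŋʃvəŋð/.
The unsyllabifiable consonants are /ŋ/, /ʃ/, /ŋ/, /ð/; each receives one epenthetic vowel.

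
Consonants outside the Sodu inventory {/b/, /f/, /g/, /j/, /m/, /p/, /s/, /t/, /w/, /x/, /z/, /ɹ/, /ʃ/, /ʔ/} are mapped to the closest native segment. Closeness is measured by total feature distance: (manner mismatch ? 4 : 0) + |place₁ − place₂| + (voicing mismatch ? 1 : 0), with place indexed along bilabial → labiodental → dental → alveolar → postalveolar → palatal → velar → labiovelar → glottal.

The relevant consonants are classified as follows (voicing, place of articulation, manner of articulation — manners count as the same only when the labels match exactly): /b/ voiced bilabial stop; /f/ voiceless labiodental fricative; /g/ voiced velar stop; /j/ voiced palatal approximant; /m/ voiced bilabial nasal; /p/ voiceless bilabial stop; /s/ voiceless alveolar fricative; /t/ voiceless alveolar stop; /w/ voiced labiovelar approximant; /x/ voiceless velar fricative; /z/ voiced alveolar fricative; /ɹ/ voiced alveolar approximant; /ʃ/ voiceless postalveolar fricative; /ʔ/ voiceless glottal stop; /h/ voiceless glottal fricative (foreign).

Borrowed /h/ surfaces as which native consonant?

/x/ is closest: same manner (fricative), place distance 2 (glottal→velar), same voicing; total 2. Next closest is /ʃ/ at distance 4.

x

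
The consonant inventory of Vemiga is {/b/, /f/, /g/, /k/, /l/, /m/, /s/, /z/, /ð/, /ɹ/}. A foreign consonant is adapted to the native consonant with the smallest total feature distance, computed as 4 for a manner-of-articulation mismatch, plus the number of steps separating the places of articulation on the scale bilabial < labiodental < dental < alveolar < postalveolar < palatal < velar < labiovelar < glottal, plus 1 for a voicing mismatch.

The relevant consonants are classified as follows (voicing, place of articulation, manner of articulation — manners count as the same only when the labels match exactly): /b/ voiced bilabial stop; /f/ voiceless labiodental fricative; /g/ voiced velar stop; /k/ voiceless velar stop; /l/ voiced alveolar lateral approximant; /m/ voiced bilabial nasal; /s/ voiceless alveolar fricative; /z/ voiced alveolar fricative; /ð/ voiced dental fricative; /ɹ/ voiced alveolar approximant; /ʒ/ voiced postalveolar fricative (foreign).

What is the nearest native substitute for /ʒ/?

z

/z/ is closest: same manner (fricative), place distance 1 (postalveolar→alveolar), same voicing; total 1. Next closest is /s/ at distance 2.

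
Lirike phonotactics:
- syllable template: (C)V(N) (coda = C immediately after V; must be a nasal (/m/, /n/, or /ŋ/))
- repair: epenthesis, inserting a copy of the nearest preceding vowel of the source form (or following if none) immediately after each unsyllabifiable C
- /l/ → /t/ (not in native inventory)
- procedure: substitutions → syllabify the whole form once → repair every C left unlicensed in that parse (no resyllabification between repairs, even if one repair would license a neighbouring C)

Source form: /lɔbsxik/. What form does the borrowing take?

tɔbɔsɔxiki

Substitution: /l/ → /t/, giving /tɔbsxik/.
Syllabifying with onset maximization leaves /b/, /s/, /k/ stranded (only a nasal (/m/, /n/, or /ŋ/) is licensed in coda position; onsets are limited to one consonant).
Each unlicensed consonant becomes the onset of a new syllable: /b/ → /bɔ/, /s/ → /sɔ/, /k/ → /ki/.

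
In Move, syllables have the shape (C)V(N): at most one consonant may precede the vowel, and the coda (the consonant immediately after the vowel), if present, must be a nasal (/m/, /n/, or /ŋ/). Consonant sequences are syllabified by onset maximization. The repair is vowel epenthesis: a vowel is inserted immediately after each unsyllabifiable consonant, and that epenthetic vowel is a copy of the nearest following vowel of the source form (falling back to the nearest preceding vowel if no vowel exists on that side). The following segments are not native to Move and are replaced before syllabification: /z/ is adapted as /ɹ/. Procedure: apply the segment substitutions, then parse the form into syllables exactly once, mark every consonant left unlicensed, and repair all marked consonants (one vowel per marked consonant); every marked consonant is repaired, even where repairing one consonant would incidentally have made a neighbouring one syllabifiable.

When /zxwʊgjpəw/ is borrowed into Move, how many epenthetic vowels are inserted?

After substitution the input is /ɹxwʊgjpəw/.
The unsyllabifiable consonants are /ɹ/, /x/, /g/, /j/, /w/; each receives one epenthetic vowel.

5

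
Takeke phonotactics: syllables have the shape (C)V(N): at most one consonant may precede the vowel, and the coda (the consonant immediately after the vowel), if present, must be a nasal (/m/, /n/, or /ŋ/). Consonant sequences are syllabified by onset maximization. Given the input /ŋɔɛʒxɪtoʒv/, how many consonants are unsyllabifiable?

Under (C)V(N), the unsyllabifiable consonants are /ʒ/, /ʒ/, /v/ (only a nasal (/m/, /n/, or /ŋ/) is licensed in coda position; onsets are limited to one consonant).

3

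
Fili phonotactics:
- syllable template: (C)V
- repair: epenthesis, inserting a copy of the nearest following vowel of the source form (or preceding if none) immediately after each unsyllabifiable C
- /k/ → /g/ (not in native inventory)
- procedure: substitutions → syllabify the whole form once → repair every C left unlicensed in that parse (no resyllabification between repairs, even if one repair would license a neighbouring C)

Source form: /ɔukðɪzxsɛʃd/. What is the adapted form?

ɔugɪðɪzɛxɛsɛʃɛdɛ

Substitution: /k/ → /g/, giving /ɔugðɪzxsɛʃd/.
Under (C)V, the unsyllabifiable consonants are /g/, /z/, /x/, /ʃ/, /d/ (no codas are permitted; onsets are limited to one consonant).
Each unlicensed consonant becomes the onset of a new syllable: /g/ → /gɪ/, /z/ → /zɛ/, /x/ → /xɛ/, /ʃ/ → /ʃɛ/, /d/ → /dɛ/.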